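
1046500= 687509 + 358991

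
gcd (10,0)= 10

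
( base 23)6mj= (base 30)439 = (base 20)94j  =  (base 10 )3699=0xE73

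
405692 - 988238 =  - 582546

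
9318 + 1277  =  10595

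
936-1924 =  - 988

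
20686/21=20686/21 = 985.05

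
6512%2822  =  868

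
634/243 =2 +148/243 =2.61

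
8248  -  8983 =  -735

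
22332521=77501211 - 55168690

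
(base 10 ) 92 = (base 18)52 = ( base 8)134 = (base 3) 10102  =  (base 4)1130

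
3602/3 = 1200 + 2/3 = 1200.67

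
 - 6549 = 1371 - 7920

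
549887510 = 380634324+169253186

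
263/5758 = 263/5758 = 0.05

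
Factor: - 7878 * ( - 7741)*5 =2^1 * 3^1*5^1* 13^1*101^1 * 7741^1 = 304917990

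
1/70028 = 1/70028 =0.00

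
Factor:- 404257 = - 7^1*57751^1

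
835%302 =231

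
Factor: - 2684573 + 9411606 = 6727033 =103^1*241^1*271^1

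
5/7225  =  1/1445 = 0.00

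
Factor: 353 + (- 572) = - 219= - 3^1 *73^1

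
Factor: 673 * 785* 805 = 5^2*7^1*  23^1*157^1*673^1 = 425285525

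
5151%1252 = 143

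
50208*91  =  4568928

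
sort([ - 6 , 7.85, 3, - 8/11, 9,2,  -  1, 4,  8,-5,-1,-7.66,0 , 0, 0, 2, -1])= [ - 7.66, - 6,-5,  -  1 ,  -  1, - 1, - 8/11  ,  0, 0,0,2, 2, 3, 4, 7.85, 8, 9] 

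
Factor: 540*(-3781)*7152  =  -14602524480 = - 2^6*3^4 * 5^1*19^1 * 149^1 * 199^1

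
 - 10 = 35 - 45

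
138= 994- 856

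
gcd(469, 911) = 1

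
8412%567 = 474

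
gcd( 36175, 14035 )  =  5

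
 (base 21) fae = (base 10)6839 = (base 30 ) 7HT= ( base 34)5v5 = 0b1101010110111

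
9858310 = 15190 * 649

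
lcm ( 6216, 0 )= 0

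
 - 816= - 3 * 272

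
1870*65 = 121550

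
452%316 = 136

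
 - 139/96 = -139/96=- 1.45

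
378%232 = 146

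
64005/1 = 64005  =  64005.00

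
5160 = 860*6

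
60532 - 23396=37136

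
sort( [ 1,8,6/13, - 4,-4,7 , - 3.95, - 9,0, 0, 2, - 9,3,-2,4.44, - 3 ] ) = [-9, - 9, - 4, - 4, - 3.95 , - 3, - 2, 0, 0,6/13,  1,2,3,4.44,7,8]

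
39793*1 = 39793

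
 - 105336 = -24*4389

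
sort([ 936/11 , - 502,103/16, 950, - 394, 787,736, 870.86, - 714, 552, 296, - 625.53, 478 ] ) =[ - 714, - 625.53, - 502,- 394,103/16, 936/11,296,478, 552,736 , 787 , 870.86, 950]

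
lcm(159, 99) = 5247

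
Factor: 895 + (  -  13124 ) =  - 12229 = - 7^1*1747^1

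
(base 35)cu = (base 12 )316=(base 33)dl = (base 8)702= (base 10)450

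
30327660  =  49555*612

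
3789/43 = 88 + 5/43 = 88.12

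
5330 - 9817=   -  4487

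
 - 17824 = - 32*557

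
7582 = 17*446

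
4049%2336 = 1713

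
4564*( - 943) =-4303852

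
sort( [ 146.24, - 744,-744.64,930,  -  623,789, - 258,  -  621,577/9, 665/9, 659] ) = [ - 744.64, - 744, - 623,-621, - 258,577/9, 665/9,146.24,659,789,930]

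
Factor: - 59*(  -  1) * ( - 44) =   -  2596 = - 2^2 *11^1*59^1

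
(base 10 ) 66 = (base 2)1000010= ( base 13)51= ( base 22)30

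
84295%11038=7029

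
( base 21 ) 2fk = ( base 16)4c1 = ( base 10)1217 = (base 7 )3356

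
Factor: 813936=2^4 * 3^1*31^1*547^1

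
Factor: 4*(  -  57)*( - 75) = 17100  =  2^2*3^2*5^2 * 19^1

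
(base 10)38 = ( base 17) 24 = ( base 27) 1b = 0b100110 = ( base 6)102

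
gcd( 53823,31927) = 7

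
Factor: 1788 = 2^2*3^1*149^1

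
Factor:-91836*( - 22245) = 2^2*3^3*5^1*1483^1*2551^1 = 2042891820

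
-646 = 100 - 746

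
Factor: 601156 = 2^2*137^1*1097^1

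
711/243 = 79/27 = 2.93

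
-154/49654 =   -  1 + 2250/2257 = - 0.00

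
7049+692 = 7741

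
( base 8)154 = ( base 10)108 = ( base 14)7a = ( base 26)44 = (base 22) 4K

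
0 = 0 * 34836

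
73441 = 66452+6989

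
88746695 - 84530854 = 4215841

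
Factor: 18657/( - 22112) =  - 27/32 = -2^ (- 5 ) *3^3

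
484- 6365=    - 5881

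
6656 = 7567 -911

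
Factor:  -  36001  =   - 7^1 * 37^1*139^1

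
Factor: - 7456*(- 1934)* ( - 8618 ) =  -124270732672  =  - 2^7*31^1 * 139^1*233^1*967^1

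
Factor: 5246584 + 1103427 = 6350011^1 = 6350011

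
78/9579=26/3193 =0.01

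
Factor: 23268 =2^2*3^1*7^1*277^1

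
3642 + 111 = 3753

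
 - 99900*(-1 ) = 99900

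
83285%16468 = 945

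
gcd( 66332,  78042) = 2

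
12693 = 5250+7443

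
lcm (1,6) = 6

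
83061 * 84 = 6977124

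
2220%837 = 546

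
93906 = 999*94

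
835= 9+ 826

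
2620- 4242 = - 1622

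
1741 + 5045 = 6786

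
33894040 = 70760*479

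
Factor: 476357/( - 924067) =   -  7^1 * 17^1*47^( - 1 )*4003^1*19661^ ( - 1 )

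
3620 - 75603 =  - 71983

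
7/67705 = 7/67705 = 0.00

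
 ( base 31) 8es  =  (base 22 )GIA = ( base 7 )32522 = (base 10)8150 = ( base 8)17726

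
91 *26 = 2366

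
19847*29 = 575563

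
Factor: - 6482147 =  - 7^1*701^1*1321^1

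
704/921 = 704/921 = 0.76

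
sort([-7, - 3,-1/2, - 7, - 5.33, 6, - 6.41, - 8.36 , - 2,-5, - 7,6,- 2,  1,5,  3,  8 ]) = [ - 8.36 , - 7, - 7, - 7, - 6.41,- 5.33, - 5, - 3, - 2, - 2,  -  1/2,1, 3,5, 6,6,8]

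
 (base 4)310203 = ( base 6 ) 23323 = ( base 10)3363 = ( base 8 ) 6443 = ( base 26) 4P9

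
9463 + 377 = 9840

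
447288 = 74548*6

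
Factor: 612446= 2^1*19^1*71^1*227^1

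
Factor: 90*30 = 2^2 * 3^3*5^2 = 2700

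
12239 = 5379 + 6860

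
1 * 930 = 930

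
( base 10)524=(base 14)296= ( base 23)MI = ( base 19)18B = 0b1000001100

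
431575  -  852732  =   - 421157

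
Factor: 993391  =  7^1*191^1*743^1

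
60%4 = 0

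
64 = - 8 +72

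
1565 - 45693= - 44128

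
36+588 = 624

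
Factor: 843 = 3^1*281^1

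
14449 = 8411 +6038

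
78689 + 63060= 141749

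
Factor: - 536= - 2^3*67^1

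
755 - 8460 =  - 7705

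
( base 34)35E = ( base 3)12000021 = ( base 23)6KI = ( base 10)3652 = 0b111001000100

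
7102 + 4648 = 11750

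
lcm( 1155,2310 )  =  2310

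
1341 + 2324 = 3665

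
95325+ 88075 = 183400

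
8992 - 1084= 7908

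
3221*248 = 798808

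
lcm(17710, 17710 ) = 17710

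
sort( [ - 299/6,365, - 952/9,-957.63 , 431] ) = [ - 957.63, -952/9, - 299/6,365,431] 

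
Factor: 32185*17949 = 577688565 =3^1*5^1 *31^1*41^1*157^1*193^1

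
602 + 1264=1866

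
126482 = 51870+74612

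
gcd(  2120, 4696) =8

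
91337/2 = 91337/2 = 45668.50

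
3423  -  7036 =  - 3613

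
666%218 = 12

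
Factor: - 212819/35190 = -2^ ( -1 )*3^( - 2)*5^( - 1 )*17^ ( - 1 )*19^1*487^1 = - 9253/1530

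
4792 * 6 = 28752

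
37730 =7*5390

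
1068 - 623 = 445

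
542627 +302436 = 845063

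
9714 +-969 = 8745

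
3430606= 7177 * 478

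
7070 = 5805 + 1265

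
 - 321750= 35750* (-9)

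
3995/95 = 42 + 1/19 = 42.05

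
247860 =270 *918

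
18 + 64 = 82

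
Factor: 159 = 3^1*53^1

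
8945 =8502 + 443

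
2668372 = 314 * 8498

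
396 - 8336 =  - 7940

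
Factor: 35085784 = 2^3*101^1*173^1*251^1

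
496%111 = 52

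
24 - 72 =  - 48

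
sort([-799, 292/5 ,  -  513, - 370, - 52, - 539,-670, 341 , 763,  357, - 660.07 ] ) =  [- 799,-670,-660.07, - 539, - 513, - 370, -52,292/5, 341, 357, 763]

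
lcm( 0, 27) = 0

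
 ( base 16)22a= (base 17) 1FA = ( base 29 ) j3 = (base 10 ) 554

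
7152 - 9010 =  - 1858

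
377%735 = 377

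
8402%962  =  706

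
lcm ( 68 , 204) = 204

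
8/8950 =4/4475 = 0.00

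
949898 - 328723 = 621175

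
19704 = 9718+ 9986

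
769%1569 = 769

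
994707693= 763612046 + 231095647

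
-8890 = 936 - 9826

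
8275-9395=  - 1120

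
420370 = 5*84074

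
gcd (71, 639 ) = 71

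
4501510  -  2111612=2389898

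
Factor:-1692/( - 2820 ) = 3/5 = 3^1*5^( - 1 )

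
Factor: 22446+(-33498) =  - 11052 = - 2^2*3^2*307^1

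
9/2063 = 9/2063  =  0.00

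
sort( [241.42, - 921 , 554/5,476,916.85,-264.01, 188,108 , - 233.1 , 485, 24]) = [ - 921, - 264.01, - 233.1,24,108, 554/5,188,241.42, 476 , 485, 916.85] 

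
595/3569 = 595/3569 = 0.17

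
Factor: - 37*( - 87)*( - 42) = -135198 = - 2^1*3^2*7^1*29^1*37^1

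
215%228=215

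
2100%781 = 538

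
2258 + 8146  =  10404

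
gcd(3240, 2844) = 36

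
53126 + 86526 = 139652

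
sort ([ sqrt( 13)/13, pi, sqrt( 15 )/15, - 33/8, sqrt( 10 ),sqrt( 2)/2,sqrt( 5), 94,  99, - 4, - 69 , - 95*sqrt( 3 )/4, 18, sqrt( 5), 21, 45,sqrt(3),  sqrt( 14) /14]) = [-69 ,-95* sqrt( 3 )/4,-33/8,-4, sqrt( 15 )/15, sqrt(14) /14, sqrt ( 13)/13,sqrt( 2) /2, sqrt(3), sqrt ( 5 ), sqrt( 5 ), pi, sqrt( 10 ), 18, 21,45, 94,99 ] 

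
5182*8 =41456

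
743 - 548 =195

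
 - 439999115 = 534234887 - 974234002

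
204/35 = 5  +  29/35 = 5.83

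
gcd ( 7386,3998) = 2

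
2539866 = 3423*742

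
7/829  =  7/829=0.01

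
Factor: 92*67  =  2^2*23^1*67^1 = 6164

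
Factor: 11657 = 11657^1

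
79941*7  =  559587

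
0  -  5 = - 5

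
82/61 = 1 + 21/61 = 1.34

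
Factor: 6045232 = 2^4*377827^1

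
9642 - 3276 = 6366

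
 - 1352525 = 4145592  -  5498117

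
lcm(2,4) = 4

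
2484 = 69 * 36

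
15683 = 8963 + 6720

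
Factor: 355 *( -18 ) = -6390 = - 2^1*3^2*5^1*71^1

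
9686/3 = 3228 + 2/3= 3228.67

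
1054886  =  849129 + 205757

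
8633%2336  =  1625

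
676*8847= 5980572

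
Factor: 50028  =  2^2 * 3^1*11^1*379^1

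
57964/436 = 132 +103/109 = 132.94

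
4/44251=4/44251   =  0.00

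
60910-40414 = 20496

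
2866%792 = 490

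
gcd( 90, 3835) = 5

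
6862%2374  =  2114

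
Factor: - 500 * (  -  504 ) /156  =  2^3*3^1*5^3*7^1*13^( - 1 ) = 21000/13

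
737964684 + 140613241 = 878577925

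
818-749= 69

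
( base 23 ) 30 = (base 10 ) 69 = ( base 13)54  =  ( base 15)49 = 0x45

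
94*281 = 26414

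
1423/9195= 1423/9195 = 0.15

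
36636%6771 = 2781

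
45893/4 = 11473  +  1/4 = 11473.25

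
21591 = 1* 21591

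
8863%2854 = 301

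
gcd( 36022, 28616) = 14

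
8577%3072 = 2433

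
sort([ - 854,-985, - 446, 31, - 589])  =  [-985,-854,-589,-446, 31]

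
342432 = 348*984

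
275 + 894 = 1169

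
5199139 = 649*8011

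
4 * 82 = 328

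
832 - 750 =82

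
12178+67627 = 79805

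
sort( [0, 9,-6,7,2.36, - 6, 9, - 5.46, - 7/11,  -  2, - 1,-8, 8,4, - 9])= [ - 9, - 8, - 6, - 6, - 5.46, - 2, - 1,-7/11,0, 2.36,  4 , 7,8,9,9 ]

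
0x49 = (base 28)2h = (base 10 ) 73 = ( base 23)34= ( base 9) 81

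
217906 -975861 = -757955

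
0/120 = 0 = 0.00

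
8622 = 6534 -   -  2088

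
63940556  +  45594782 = 109535338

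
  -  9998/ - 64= 156 + 7/32 = 156.22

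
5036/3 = 1678+2/3 =1678.67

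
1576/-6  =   - 788/3 = - 262.67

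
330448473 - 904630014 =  - 574181541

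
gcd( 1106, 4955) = 1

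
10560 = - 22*( - 480 ) 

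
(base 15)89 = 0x81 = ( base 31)45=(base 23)5e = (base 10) 129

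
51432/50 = 25716/25 = 1028.64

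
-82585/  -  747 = 995/9 = 110.56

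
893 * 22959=20502387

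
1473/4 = 1473/4  =  368.25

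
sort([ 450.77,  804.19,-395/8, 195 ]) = [ - 395/8, 195, 450.77, 804.19]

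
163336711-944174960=-780838249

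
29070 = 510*57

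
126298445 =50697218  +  75601227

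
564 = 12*47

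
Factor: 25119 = 3^2*2791^1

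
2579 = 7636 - 5057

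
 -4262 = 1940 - 6202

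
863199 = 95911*9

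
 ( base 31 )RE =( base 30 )sb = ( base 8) 1523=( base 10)851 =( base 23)1E0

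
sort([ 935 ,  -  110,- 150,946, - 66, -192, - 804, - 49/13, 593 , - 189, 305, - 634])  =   [ - 804,-634, - 192, - 189, - 150,-110, - 66  , - 49/13,305,593 , 935, 946 ]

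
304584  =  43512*7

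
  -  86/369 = -1 + 283/369 = - 0.23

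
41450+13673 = 55123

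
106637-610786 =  - 504149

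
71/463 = 71/463 = 0.15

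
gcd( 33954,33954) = 33954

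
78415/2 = 78415/2 = 39207.50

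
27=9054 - 9027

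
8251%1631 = 96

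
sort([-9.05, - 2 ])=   [ - 9.05, - 2]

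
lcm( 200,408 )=10200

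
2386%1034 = 318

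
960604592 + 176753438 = 1137358030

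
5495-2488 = 3007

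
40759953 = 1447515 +39312438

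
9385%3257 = 2871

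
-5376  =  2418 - 7794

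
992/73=992/73 = 13.59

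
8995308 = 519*17332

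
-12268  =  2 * (-6134) 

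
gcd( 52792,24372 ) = 4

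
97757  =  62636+35121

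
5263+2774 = 8037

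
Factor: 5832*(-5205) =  - 30355560=- 2^3*3^7*5^1*347^1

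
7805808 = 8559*912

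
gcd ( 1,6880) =1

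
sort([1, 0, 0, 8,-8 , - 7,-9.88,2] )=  [ - 9.88,-8, - 7,0,  0, 1,2, 8 ]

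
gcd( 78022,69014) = 2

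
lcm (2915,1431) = 78705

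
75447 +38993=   114440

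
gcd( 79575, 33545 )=5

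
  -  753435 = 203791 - 957226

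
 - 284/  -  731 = 284/731 =0.39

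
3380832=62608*54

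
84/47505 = 28/15835 =0.00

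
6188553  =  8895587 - 2707034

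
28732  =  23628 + 5104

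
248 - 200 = 48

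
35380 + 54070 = 89450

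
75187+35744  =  110931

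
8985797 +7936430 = 16922227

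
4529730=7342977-2813247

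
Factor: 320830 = 2^1*5^1 * 32083^1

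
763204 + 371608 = 1134812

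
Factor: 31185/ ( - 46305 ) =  - 33/49 =- 3^1*7^ ( - 2 )*11^1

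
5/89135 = 1/17827  =  0.00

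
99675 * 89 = 8871075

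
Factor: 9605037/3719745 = 3^(-1) * 5^(- 1 )*13^1 * 97^1 * 131^ ( - 1)*631^( - 1)*2539^1 = 3201679/1239915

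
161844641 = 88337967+73506674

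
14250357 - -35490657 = 49741014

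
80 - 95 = -15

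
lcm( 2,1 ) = 2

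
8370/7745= 1+125/1549 = 1.08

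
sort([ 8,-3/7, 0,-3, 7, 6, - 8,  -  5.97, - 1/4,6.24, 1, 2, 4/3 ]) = [  -  8, - 5.97,-3,-3/7,-1/4 , 0,1,  4/3,2, 6,6.24, 7  ,  8]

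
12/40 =3/10= 0.30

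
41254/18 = 20627/9 = 2291.89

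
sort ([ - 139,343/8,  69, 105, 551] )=[-139,  343/8, 69, 105,551]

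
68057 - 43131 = 24926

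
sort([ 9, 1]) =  [ 1,9]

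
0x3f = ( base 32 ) 1v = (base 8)77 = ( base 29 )25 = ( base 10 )63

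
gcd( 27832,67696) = 8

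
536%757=536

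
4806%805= 781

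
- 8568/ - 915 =2856/305=9.36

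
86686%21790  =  21316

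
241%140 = 101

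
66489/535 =124 + 149/535=124.28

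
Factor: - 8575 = -5^2*7^3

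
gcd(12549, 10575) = 141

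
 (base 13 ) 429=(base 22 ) 1A7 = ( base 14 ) 38B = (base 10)711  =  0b1011000111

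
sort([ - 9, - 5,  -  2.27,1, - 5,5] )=[ - 9, - 5,-5, - 2.27,1,5 ]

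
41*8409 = 344769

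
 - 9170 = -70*131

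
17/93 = 17/93 = 0.18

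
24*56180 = 1348320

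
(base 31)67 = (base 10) 193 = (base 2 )11000001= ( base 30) 6D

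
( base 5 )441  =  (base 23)56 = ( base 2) 1111001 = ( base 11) 100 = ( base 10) 121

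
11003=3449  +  7554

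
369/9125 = 369/9125= 0.04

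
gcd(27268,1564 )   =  68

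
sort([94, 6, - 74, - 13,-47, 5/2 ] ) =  [ - 74, - 47, - 13, 5/2,6,  94 ]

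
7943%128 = 7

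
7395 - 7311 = 84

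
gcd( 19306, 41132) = 14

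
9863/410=9863/410 = 24.06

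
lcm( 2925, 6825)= 20475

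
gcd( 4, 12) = 4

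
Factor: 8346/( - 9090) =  - 1391/1515 = - 3^( - 1)*5^( - 1)* 13^1*101^( - 1)*107^1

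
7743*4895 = 37901985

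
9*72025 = 648225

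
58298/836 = 69 + 307/418 =69.73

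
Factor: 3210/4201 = 2^1*3^1*5^1*107^1*4201^( -1 ) 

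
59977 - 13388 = 46589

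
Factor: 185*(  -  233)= -5^1*37^1*233^1 = - 43105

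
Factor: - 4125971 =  - 4125971^1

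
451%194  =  63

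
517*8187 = 4232679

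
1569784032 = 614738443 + 955045589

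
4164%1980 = 204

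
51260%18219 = 14822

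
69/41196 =23/13732 = 0.00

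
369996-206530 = 163466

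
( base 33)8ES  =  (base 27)cgm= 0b10001111110010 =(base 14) 34D4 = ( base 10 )9202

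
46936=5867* 8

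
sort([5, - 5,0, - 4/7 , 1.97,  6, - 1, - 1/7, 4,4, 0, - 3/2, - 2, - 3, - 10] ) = [- 10,- 5,  -  3,-2, - 3/2, - 1, - 4/7, - 1/7,  0,0 , 1.97,4,4,5, 6]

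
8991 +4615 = 13606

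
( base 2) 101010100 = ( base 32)AK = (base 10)340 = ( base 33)aa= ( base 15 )17A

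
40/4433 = 40/4433 = 0.01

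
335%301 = 34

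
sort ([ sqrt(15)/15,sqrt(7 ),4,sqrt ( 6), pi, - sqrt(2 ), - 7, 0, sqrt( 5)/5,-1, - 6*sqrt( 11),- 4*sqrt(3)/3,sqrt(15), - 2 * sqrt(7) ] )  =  [-6*sqrt( 11 ), - 7, - 2*sqrt ( 7), - 4 * sqrt ( 3)/3, - sqrt( 2)  , - 1,0,sqrt(15)/15, sqrt(5 ) /5, sqrt(6), sqrt(7), pi,  sqrt(15), 4]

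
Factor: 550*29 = 15950= 2^1*5^2*11^1*29^1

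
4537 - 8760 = -4223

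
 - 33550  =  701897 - 735447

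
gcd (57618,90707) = 1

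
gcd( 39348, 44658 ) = 18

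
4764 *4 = 19056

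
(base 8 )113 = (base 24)33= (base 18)43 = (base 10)75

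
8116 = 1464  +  6652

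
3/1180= 3/1180 =0.00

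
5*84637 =423185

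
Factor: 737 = 11^1*67^1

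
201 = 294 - 93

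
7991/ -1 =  - 7991/1 = - 7991.00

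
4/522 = 2/261 = 0.01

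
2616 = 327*8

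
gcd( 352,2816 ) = 352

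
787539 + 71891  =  859430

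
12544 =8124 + 4420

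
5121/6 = 853 + 1/2 = 853.50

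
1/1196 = 1/1196 = 0.00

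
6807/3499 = 1+ 3308/3499= 1.95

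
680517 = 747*911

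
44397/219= 202 + 53/73=202.73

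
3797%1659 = 479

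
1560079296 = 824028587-  -  736050709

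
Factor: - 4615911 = -3^2*401^1* 1279^1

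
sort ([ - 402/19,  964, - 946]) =[ -946, - 402/19,964] 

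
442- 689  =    -  247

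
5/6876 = 5/6876 = 0.00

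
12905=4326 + 8579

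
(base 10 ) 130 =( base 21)64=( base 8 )202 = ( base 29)4e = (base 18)74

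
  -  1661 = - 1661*1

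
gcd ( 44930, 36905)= 5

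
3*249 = 747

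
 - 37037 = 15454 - 52491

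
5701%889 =367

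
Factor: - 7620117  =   - 3^1*797^1*3187^1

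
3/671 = 3/671 = 0.00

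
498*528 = 262944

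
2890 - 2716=174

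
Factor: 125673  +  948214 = 97^1*11071^1 = 1073887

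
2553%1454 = 1099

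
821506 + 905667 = 1727173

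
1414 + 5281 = 6695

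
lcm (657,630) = 45990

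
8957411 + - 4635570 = 4321841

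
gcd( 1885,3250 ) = 65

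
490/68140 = 49/6814 = 0.01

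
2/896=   1/448 = 0.00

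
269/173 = 269/173 =1.55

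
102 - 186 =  - 84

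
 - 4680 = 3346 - 8026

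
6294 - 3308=2986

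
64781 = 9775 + 55006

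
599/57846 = 599/57846 = 0.01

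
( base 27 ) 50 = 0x87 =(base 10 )135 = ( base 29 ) 4J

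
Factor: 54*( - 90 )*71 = -2^2*3^5*5^1 *71^1= - 345060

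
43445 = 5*8689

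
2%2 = 0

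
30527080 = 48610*628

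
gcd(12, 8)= 4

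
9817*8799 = 86379783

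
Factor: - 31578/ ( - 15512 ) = 2^(  -  2 )*3^1 * 7^( - 1)*19^1 = 57/28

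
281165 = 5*56233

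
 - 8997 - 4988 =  - 13985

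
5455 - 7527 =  - 2072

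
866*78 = 67548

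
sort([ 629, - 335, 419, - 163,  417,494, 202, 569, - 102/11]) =[ - 335, - 163,-102/11, 202, 417, 419,494,569, 629]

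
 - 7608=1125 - 8733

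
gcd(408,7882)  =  2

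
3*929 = 2787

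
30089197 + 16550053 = 46639250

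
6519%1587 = 171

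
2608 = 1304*2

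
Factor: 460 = 2^2*5^1*23^1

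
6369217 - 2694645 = 3674572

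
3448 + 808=4256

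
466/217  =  2 + 32/217 = 2.15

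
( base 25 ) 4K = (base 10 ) 120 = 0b1111000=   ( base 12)A0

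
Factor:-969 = - 3^1*17^1*19^1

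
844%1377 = 844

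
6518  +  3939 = 10457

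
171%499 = 171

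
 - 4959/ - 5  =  991+4/5 = 991.80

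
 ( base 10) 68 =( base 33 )22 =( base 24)2K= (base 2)1000100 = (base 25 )2i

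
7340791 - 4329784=3011007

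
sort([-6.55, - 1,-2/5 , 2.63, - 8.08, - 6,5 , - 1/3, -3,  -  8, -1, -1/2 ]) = [ -8.08, - 8, - 6.55, - 6,  -  3, - 1, -1,-1/2,- 2/5, - 1/3,  2.63,5 ] 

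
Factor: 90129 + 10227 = 100356 = 2^2*3^1*  8363^1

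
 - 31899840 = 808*( - 39480) 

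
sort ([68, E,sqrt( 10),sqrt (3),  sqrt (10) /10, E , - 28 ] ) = [ - 28,sqrt( 10)/10, sqrt ( 3),E, E,  sqrt( 10),  68]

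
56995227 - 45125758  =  11869469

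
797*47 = 37459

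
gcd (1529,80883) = 11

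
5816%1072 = 456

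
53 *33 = 1749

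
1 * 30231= 30231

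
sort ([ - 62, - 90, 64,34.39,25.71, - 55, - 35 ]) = [  -  90, - 62, - 55,-35,  25.71, 34.39 , 64 ] 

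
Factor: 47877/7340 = 2^( - 2)*3^1 * 5^(-1)*367^(-1)*15959^1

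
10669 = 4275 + 6394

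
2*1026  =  2052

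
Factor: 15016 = 2^3*1877^1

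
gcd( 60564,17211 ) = 3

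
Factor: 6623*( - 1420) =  - 9404660= -2^2*5^1 * 37^1*71^1 * 179^1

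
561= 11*51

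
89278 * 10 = 892780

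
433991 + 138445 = 572436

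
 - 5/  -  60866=5/60866  =  0.00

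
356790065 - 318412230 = 38377835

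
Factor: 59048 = 2^3*11^2 * 61^1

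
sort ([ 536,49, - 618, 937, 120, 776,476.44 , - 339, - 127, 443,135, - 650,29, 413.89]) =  [ - 650, - 618, - 339, - 127,29, 49,120, 135,413.89,443,476.44, 536,776 , 937 ]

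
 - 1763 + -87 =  -1850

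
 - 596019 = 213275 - 809294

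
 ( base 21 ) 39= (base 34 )24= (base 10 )72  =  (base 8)110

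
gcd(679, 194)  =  97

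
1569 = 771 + 798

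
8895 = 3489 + 5406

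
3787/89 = 3787/89 =42.55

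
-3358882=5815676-9174558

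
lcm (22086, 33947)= 1833138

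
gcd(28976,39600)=16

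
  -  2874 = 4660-7534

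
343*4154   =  1424822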